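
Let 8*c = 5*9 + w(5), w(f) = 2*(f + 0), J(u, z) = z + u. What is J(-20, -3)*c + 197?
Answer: 311/8 ≈ 38.875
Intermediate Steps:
J(u, z) = u + z
w(f) = 2*f
c = 55/8 (c = (5*9 + 2*5)/8 = (45 + 10)/8 = (⅛)*55 = 55/8 ≈ 6.8750)
J(-20, -3)*c + 197 = (-20 - 3)*(55/8) + 197 = -23*55/8 + 197 = -1265/8 + 197 = 311/8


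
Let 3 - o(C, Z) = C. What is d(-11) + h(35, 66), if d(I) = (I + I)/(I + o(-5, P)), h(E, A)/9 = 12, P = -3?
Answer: 346/3 ≈ 115.33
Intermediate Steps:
h(E, A) = 108 (h(E, A) = 9*12 = 108)
o(C, Z) = 3 - C
d(I) = 2*I/(8 + I) (d(I) = (I + I)/(I + (3 - 1*(-5))) = (2*I)/(I + (3 + 5)) = (2*I)/(I + 8) = (2*I)/(8 + I) = 2*I/(8 + I))
d(-11) + h(35, 66) = 2*(-11)/(8 - 11) + 108 = 2*(-11)/(-3) + 108 = 2*(-11)*(-⅓) + 108 = 22/3 + 108 = 346/3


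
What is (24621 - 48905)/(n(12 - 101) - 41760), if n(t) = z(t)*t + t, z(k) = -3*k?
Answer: 6071/16403 ≈ 0.37012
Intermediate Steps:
n(t) = t - 3*t**2 (n(t) = (-3*t)*t + t = -3*t**2 + t = t - 3*t**2)
(24621 - 48905)/(n(12 - 101) - 41760) = (24621 - 48905)/((12 - 101)*(1 - 3*(12 - 101)) - 41760) = -24284/(-89*(1 - 3*(-89)) - 41760) = -24284/(-89*(1 + 267) - 41760) = -24284/(-89*268 - 41760) = -24284/(-23852 - 41760) = -24284/(-65612) = -24284*(-1/65612) = 6071/16403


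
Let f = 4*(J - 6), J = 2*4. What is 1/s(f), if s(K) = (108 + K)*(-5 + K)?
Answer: 1/348 ≈ 0.0028736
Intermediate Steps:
J = 8
f = 8 (f = 4*(8 - 6) = 4*2 = 8)
s(K) = (-5 + K)*(108 + K)
1/s(f) = 1/(-540 + 8**2 + 103*8) = 1/(-540 + 64 + 824) = 1/348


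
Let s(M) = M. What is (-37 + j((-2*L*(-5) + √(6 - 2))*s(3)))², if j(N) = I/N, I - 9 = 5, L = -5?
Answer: 7134241/5184 ≈ 1376.2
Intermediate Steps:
I = 14 (I = 9 + 5 = 14)
j(N) = 14/N
(-37 + j((-2*L*(-5) + √(6 - 2))*s(3)))² = (-37 + 14/(((-2*(-5)*(-5) + √(6 - 2))*3)))² = (-37 + 14/(((10*(-5) + √4)*3)))² = (-37 + 14/(((-50 + 2)*3)))² = (-37 + 14/((-48*3)))² = (-37 + 14/(-144))² = (-37 + 14*(-1/144))² = (-37 - 7/72)² = (-2671/72)² = 7134241/5184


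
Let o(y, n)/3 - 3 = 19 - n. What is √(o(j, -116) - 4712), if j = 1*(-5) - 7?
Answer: I*√4298 ≈ 65.559*I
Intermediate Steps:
j = -12 (j = -5 - 7 = -12)
o(y, n) = 66 - 3*n (o(y, n) = 9 + 3*(19 - n) = 9 + (57 - 3*n) = 66 - 3*n)
√(o(j, -116) - 4712) = √((66 - 3*(-116)) - 4712) = √((66 + 348) - 4712) = √(414 - 4712) = √(-4298) = I*√4298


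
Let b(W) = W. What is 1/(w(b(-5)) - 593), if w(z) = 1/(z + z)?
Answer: -10/5931 ≈ -0.0016861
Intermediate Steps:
w(z) = 1/(2*z)
1/(w(b(-5)) - 593) = 1/((½)/(-5) - 593) = 1/((½)*(-⅕) - 593) = 1/(-⅒ - 593) = 1/(-5931/10) = -10/5931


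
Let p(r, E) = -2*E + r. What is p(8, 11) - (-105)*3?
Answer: 301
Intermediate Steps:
p(r, E) = r - 2*E
p(8, 11) - (-105)*3 = (8 - 2*11) - (-105)*3 = (8 - 22) - 1*(-315) = -14 + 315 = 301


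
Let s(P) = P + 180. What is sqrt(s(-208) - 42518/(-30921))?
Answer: I*sqrt(25456331670)/30921 ≈ 5.1599*I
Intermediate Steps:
s(P) = 180 + P
sqrt(s(-208) - 42518/(-30921)) = sqrt((180 - 208) - 42518/(-30921)) = sqrt(-28 - 42518*(-1/30921)) = sqrt(-28 + 42518/30921) = sqrt(-823270/30921) = I*sqrt(25456331670)/30921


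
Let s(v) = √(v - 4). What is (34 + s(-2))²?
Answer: (34 + I*√6)² ≈ 1150.0 + 166.57*I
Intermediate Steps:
s(v) = √(-4 + v)
(34 + s(-2))² = (34 + √(-4 - 2))² = (34 + √(-6))² = (34 + I*√6)²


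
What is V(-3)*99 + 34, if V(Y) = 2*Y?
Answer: -560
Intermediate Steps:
V(-3)*99 + 34 = (2*(-3))*99 + 34 = -6*99 + 34 = -594 + 34 = -560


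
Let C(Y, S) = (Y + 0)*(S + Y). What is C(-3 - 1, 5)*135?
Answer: -540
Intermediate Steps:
C(Y, S) = Y*(S + Y)
C(-3 - 1, 5)*135 = ((-3 - 1)*(5 + (-3 - 1)))*135 = -4*(5 - 4)*135 = -4*1*135 = -4*135 = -540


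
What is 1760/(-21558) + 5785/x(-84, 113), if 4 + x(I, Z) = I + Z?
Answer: 12466903/53895 ≈ 231.32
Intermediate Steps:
x(I, Z) = -4 + I + Z (x(I, Z) = -4 + (I + Z) = -4 + I + Z)
1760/(-21558) + 5785/x(-84, 113) = 1760/(-21558) + 5785/(-4 - 84 + 113) = 1760*(-1/21558) + 5785/25 = -880/10779 + 5785*(1/25) = -880/10779 + 1157/5 = 12466903/53895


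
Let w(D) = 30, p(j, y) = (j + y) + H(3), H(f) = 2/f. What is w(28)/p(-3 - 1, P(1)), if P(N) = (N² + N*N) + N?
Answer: -90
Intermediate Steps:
P(N) = N + 2*N² (P(N) = (N² + N²) + N = 2*N² + N = N + 2*N²)
p(j, y) = ⅔ + j + y (p(j, y) = (j + y) + 2/3 = (j + y) + 2*(⅓) = (j + y) + ⅔ = ⅔ + j + y)
w(28)/p(-3 - 1, P(1)) = 30/(⅔ + (-3 - 1) + 1*(1 + 2*1)) = 30/(⅔ - 4 + 1*(1 + 2)) = 30/(⅔ - 4 + 1*3) = 30/(⅔ - 4 + 3) = 30/(-⅓) = 30*(-3) = -90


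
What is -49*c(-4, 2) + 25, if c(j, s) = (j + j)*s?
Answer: 809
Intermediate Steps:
c(j, s) = 2*j*s (c(j, s) = (2*j)*s = 2*j*s)
-49*c(-4, 2) + 25 = -98*(-4)*2 + 25 = -49*(-16) + 25 = 784 + 25 = 809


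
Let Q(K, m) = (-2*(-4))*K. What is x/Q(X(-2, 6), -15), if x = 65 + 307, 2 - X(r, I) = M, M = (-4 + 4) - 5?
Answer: 93/14 ≈ 6.6429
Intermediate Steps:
M = -5 (M = 0 - 5 = -5)
X(r, I) = 7 (X(r, I) = 2 - 1*(-5) = 2 + 5 = 7)
Q(K, m) = 8*K
x = 372
x/Q(X(-2, 6), -15) = 372/((8*7)) = 372/56 = 372*(1/56) = 93/14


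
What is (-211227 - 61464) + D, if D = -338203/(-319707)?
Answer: -87180883334/319707 ≈ -2.7269e+5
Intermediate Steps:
D = 338203/319707 (D = -338203*(-1/319707) = 338203/319707 ≈ 1.0579)
(-211227 - 61464) + D = (-211227 - 61464) + 338203/319707 = -272691 + 338203/319707 = -87180883334/319707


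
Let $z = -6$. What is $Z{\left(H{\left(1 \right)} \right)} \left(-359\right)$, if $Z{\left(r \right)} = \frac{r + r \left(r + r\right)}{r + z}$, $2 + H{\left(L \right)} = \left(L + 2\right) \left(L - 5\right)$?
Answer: $\frac{67851}{10} \approx 6785.1$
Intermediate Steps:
$H{\left(L \right)} = -2 + \left(-5 + L\right) \left(2 + L\right)$ ($H{\left(L \right)} = -2 + \left(L + 2\right) \left(L - 5\right) = -2 + \left(2 + L\right) \left(-5 + L\right) = -2 + \left(-5 + L\right) \left(2 + L\right)$)
$Z{\left(r \right)} = \frac{r + 2 r^{2}}{-6 + r}$ ($Z{\left(r \right)} = \frac{r + r \left(r + r\right)}{r - 6} = \frac{r + r 2 r}{-6 + r} = \frac{r + 2 r^{2}}{-6 + r}$)
$Z{\left(H{\left(1 \right)} \right)} \left(-359\right) = \frac{\left(-12 + 1^{2} - 3\right) \left(1 + 2 \left(-12 + 1^{2} - 3\right)\right)}{-6 - \left(15 - 1\right)} \left(-359\right) = \frac{\left(-12 + 1 - 3\right) \left(1 + 2 \left(-12 + 1 - 3\right)\right)}{-6 - 14} \left(-359\right) = - \frac{14 \left(1 + 2 \left(-14\right)\right)}{-6 - 14} \left(-359\right) = - \frac{14 \left(1 - 28\right)}{-20} \left(-359\right) = \left(-14\right) \left(- \frac{1}{20}\right) \left(-27\right) \left(-359\right) = \left(- \frac{189}{10}\right) \left(-359\right) = \frac{67851}{10}$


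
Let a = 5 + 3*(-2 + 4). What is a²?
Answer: 121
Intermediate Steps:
a = 11 (a = 5 + 3*2 = 5 + 6 = 11)
a² = 11² = 121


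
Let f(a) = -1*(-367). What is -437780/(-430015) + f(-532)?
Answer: 31650657/86003 ≈ 368.02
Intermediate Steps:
f(a) = 367
-437780/(-430015) + f(-532) = -437780/(-430015) + 367 = -437780*(-1/430015) + 367 = 87556/86003 + 367 = 31650657/86003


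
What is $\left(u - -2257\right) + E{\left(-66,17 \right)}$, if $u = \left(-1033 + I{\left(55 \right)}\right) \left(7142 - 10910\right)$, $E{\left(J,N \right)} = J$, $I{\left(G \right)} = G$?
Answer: $3687295$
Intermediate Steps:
$u = 3685104$ ($u = \left(-1033 + 55\right) \left(7142 - 10910\right) = \left(-978\right) \left(-3768\right) = 3685104$)
$\left(u - -2257\right) + E{\left(-66,17 \right)} = \left(3685104 - -2257\right) - 66 = \left(3685104 + \left(-4804 + 7061\right)\right) - 66 = \left(3685104 + 2257\right) - 66 = 3687361 - 66 = 3687295$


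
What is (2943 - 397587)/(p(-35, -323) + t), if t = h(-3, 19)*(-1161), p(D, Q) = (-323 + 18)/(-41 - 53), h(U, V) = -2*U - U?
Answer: 37096536/981901 ≈ 37.780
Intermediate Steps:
h(U, V) = -3*U
p(D, Q) = 305/94 (p(D, Q) = -305/(-94) = -305*(-1/94) = 305/94)
t = -10449 (t = -3*(-3)*(-1161) = 9*(-1161) = -10449)
(2943 - 397587)/(p(-35, -323) + t) = (2943 - 397587)/(305/94 - 10449) = -394644/(-981901/94) = -394644*(-94/981901) = 37096536/981901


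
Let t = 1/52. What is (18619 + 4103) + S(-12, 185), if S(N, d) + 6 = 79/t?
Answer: 26824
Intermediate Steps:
t = 1/52 ≈ 0.019231
S(N, d) = 4102 (S(N, d) = -6 + 79/(1/52) = -6 + 79*52 = -6 + 4108 = 4102)
(18619 + 4103) + S(-12, 185) = (18619 + 4103) + 4102 = 22722 + 4102 = 26824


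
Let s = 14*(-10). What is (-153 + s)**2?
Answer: 85849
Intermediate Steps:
s = -140
(-153 + s)**2 = (-153 - 140)**2 = (-293)**2 = 85849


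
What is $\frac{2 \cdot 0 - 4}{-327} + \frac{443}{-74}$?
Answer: $- \frac{144565}{24198} \approx -5.9743$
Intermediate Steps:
$\frac{2 \cdot 0 - 4}{-327} + \frac{443}{-74} = \left(0 - 4\right) \left(- \frac{1}{327}\right) + 443 \left(- \frac{1}{74}\right) = \left(-4\right) \left(- \frac{1}{327}\right) - \frac{443}{74} = \frac{4}{327} - \frac{443}{74} = - \frac{144565}{24198}$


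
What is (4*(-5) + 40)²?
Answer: 400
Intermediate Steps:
(4*(-5) + 40)² = (-20 + 40)² = 20² = 400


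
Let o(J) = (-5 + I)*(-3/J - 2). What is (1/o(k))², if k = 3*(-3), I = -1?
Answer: 1/100 ≈ 0.010000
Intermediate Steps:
k = -9
o(J) = 12 + 18/J (o(J) = (-5 - 1)*(-3/J - 2) = -6*(-2 - 3/J) = 12 + 18/J)
(1/o(k))² = (1/(12 + 18/(-9)))² = (1/(12 + 18*(-⅑)))² = (1/(12 - 2))² = (1/10)² = (⅒)² = 1/100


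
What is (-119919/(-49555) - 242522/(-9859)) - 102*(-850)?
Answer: 42371590450631/488562745 ≈ 86727.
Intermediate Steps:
(-119919/(-49555) - 242522/(-9859)) - 102*(-850) = (-119919*(-1/49555) - 242522*(-1/9859)) - 1*(-86700) = (119919/49555 + 242522/9859) + 86700 = 13200459131/488562745 + 86700 = 42371590450631/488562745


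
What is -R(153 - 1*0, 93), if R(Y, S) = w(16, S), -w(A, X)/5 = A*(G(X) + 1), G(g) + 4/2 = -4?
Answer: -400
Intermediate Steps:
G(g) = -6 (G(g) = -2 - 4 = -6)
w(A, X) = 25*A (w(A, X) = -5*A*(-6 + 1) = -5*A*(-5) = -(-25)*A = 25*A)
R(Y, S) = 400 (R(Y, S) = 25*16 = 400)
-R(153 - 1*0, 93) = -1*400 = -400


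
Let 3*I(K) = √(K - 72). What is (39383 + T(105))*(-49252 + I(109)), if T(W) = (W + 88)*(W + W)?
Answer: -3935875076 + 79913*√37/3 ≈ -3.9357e+9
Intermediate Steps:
I(K) = √(-72 + K)/3 (I(K) = √(K - 72)/3 = √(-72 + K)/3)
T(W) = 2*W*(88 + W) (T(W) = (88 + W)*(2*W) = 2*W*(88 + W))
(39383 + T(105))*(-49252 + I(109)) = (39383 + 2*105*(88 + 105))*(-49252 + √(-72 + 109)/3) = (39383 + 2*105*193)*(-49252 + √37/3) = (39383 + 40530)*(-49252 + √37/3) = 79913*(-49252 + √37/3) = -3935875076 + 79913*√37/3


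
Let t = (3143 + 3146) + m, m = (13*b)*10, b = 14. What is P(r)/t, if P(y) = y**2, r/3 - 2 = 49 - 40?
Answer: 121/901 ≈ 0.13430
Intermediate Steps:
r = 33 (r = 6 + 3*(49 - 40) = 6 + 3*9 = 6 + 27 = 33)
m = 1820 (m = (13*14)*10 = 182*10 = 1820)
t = 8109 (t = (3143 + 3146) + 1820 = 6289 + 1820 = 8109)
P(r)/t = 33**2/8109 = 1089*(1/8109) = 121/901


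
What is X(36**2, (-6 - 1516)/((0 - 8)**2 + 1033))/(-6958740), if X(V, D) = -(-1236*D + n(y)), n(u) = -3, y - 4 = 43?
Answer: 625967/2544579260 ≈ 0.00024600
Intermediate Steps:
y = 47 (y = 4 + 43 = 47)
X(V, D) = 3 + 1236*D (X(V, D) = -(-1236*D - 3) = -(-3 - 1236*D) = 3 + 1236*D)
X(36**2, (-6 - 1516)/((0 - 8)**2 + 1033))/(-6958740) = (3 + 1236*((-6 - 1516)/((0 - 8)**2 + 1033)))/(-6958740) = (3 + 1236*(-1522/((-8)**2 + 1033)))*(-1/6958740) = (3 + 1236*(-1522/(64 + 1033)))*(-1/6958740) = (3 + 1236*(-1522/1097))*(-1/6958740) = (3 - 1881192/1097)*(-1/6958740) = -1877901/1097*(-1/6958740) = 625967/2544579260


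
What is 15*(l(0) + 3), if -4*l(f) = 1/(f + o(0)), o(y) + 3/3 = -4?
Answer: 183/4 ≈ 45.750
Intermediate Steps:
o(y) = -5 (o(y) = -1 - 4 = -5)
l(f) = -1/(4*(-5 + f)) (l(f) = -1/(4*(f - 5)) = -1/(4*(-5 + f)))
15*(l(0) + 3) = 15*(-1/(-20 + 4*0) + 3) = 15*(-1/(-20 + 0) + 3) = 15*(-1/(-20) + 3) = 15*(-1*(-1/20) + 3) = 15*(1/20 + 3) = 15*(61/20) = 183/4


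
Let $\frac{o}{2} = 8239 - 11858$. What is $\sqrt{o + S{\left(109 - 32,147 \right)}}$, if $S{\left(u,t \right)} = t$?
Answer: $i \sqrt{7091} \approx 84.208 i$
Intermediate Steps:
$o = -7238$ ($o = 2 \left(8239 - 11858\right) = 2 \left(-3619\right) = -7238$)
$\sqrt{o + S{\left(109 - 32,147 \right)}} = \sqrt{-7238 + 147} = \sqrt{-7091} = i \sqrt{7091}$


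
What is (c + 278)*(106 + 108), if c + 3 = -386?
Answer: -23754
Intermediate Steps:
c = -389 (c = -3 - 386 = -389)
(c + 278)*(106 + 108) = (-389 + 278)*(106 + 108) = -111*214 = -23754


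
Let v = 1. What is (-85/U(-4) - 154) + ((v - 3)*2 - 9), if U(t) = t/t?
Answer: -252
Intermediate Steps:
U(t) = 1
(-85/U(-4) - 154) + ((v - 3)*2 - 9) = (-85/1 - 154) + ((1 - 3)*2 - 9) = (-85*1 - 154) + (-2*2 - 9) = (-85 - 154) + (-4 - 9) = -239 - 13 = -252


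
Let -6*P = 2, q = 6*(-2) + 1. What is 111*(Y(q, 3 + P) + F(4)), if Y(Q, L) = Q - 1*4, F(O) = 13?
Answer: -222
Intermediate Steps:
q = -11 (q = -12 + 1 = -11)
P = -1/3 (P = -1/6*2 = -1/3 ≈ -0.33333)
Y(Q, L) = -4 + Q (Y(Q, L) = Q - 4 = -4 + Q)
111*(Y(q, 3 + P) + F(4)) = 111*((-4 - 11) + 13) = 111*(-15 + 13) = 111*(-2) = -222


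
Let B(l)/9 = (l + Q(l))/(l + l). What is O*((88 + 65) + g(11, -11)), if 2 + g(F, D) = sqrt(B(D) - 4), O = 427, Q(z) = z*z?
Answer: 64477 + 2989*I ≈ 64477.0 + 2989.0*I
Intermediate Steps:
Q(z) = z**2
B(l) = 9*(l + l**2)/(2*l) (B(l) = 9*((l + l**2)/(l + l)) = 9*((l + l**2)/((2*l))) = 9*((l + l**2)*(1/(2*l))) = 9*((l + l**2)/(2*l)) = 9*(l + l**2)/(2*l))
g(F, D) = -2 + sqrt(1/2 + 9*D/2) (g(F, D) = -2 + sqrt((9/2 + 9*D/2) - 4) = -2 + sqrt(1/2 + 9*D/2))
O*((88 + 65) + g(11, -11)) = 427*((88 + 65) + (-2 + sqrt(2 + 18*(-11))/2)) = 427*(153 + (-2 + sqrt(2 - 198)/2)) = 427*(153 + (-2 + sqrt(-196)/2)) = 427*(153 + (-2 + (14*I)/2)) = 427*(153 + (-2 + 7*I)) = 427*(151 + 7*I) = 64477 + 2989*I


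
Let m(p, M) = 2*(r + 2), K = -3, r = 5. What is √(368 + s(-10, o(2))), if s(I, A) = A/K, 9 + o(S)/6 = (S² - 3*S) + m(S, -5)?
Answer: √362 ≈ 19.026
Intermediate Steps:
m(p, M) = 14 (m(p, M) = 2*(5 + 2) = 2*7 = 14)
o(S) = 30 - 18*S + 6*S² (o(S) = -54 + 6*((S² - 3*S) + 14) = -54 + 6*(14 + S² - 3*S) = -54 + (84 - 18*S + 6*S²) = 30 - 18*S + 6*S²)
s(I, A) = -A/3 (s(I, A) = A/(-3) = A*(-⅓) = -A/3)
√(368 + s(-10, o(2))) = √(368 - (30 - 18*2 + 6*2²)/3) = √(368 - (30 - 36 + 6*4)/3) = √(368 - (30 - 36 + 24)/3) = √(368 - ⅓*18) = √(368 - 6) = √362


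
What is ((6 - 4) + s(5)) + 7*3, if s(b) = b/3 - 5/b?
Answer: 71/3 ≈ 23.667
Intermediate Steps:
s(b) = -5/b + b/3 (s(b) = b*(⅓) - 5/b = b/3 - 5/b = -5/b + b/3)
((6 - 4) + s(5)) + 7*3 = ((6 - 4) + (-5/5 + (⅓)*5)) + 7*3 = (2 + (-5*⅕ + 5/3)) + 21 = (2 + (-1 + 5/3)) + 21 = (2 + ⅔) + 21 = 8/3 + 21 = 71/3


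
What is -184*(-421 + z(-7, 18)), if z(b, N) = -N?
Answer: 80776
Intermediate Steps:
-184*(-421 + z(-7, 18)) = -184*(-421 - 1*18) = -184*(-421 - 18) = -184*(-439) = 80776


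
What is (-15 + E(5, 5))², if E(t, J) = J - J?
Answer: 225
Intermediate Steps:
E(t, J) = 0
(-15 + E(5, 5))² = (-15 + 0)² = (-15)² = 225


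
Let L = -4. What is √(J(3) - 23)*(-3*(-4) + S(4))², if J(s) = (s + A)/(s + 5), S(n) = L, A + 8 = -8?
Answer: 16*I*√394 ≈ 317.59*I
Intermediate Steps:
A = -16 (A = -8 - 8 = -16)
S(n) = -4
J(s) = (-16 + s)/(5 + s) (J(s) = (s - 16)/(s + 5) = (-16 + s)/(5 + s))
√(J(3) - 23)*(-3*(-4) + S(4))² = √((-16 + 3)/(5 + 3) - 23)*(-3*(-4) - 4)² = √(-13/8 - 23)*(12 - 4)² = √((⅛)*(-13) - 23)*8² = √(-13/8 - 23)*64 = √(-197/8)*64 = (I*√394/4)*64 = 16*I*√394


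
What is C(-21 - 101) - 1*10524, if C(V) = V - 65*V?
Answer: -2716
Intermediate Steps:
C(V) = -64*V (C(V) = V - 65*V = -64*V)
C(-21 - 101) - 1*10524 = -64*(-21 - 101) - 1*10524 = -64*(-122) - 10524 = 7808 - 10524 = -2716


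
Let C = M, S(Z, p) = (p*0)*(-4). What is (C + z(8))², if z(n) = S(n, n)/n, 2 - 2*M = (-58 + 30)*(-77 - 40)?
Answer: 2679769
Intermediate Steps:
S(Z, p) = 0 (S(Z, p) = 0*(-4) = 0)
M = -1637 (M = 1 - (-58 + 30)*(-77 - 40)/2 = 1 - (-14)*(-117) = 1 - ½*3276 = 1 - 1638 = -1637)
C = -1637
z(n) = 0 (z(n) = 0/n = 0)
(C + z(8))² = (-1637 + 0)² = (-1637)² = 2679769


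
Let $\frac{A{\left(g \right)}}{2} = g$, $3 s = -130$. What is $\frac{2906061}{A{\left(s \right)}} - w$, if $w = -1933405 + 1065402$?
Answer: $\frac{216962597}{260} \approx 8.3447 \cdot 10^{5}$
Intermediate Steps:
$s = - \frac{130}{3}$ ($s = \frac{1}{3} \left(-130\right) = - \frac{130}{3} \approx -43.333$)
$A{\left(g \right)} = 2 g$
$w = -868003$
$\frac{2906061}{A{\left(s \right)}} - w = \frac{2906061}{2 \left(- \frac{130}{3}\right)} - -868003 = \frac{2906061}{- \frac{260}{3}} + 868003 = 2906061 \left(- \frac{3}{260}\right) + 868003 = - \frac{8718183}{260} + 868003 = \frac{216962597}{260}$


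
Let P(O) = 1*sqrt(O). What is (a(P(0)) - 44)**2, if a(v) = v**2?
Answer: 1936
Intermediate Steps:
P(O) = sqrt(O)
(a(P(0)) - 44)**2 = ((sqrt(0))**2 - 44)**2 = (0**2 - 44)**2 = (0 - 44)**2 = (-44)**2 = 1936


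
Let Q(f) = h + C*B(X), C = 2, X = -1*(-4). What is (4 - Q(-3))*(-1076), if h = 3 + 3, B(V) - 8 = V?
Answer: 27976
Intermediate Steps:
X = 4
B(V) = 8 + V
h = 6
Q(f) = 30 (Q(f) = 6 + 2*(8 + 4) = 6 + 2*12 = 6 + 24 = 30)
(4 - Q(-3))*(-1076) = (4 - 1*30)*(-1076) = (4 - 30)*(-1076) = -26*(-1076) = 27976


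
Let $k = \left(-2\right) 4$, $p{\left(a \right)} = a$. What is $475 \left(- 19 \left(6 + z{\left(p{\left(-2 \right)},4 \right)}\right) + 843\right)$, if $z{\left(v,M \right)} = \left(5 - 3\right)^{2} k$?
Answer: $635075$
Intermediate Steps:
$k = -8$
$z{\left(v,M \right)} = -32$ ($z{\left(v,M \right)} = \left(5 - 3\right)^{2} \left(-8\right) = 2^{2} \left(-8\right) = 4 \left(-8\right) = -32$)
$475 \left(- 19 \left(6 + z{\left(p{\left(-2 \right)},4 \right)}\right) + 843\right) = 475 \left(- 19 \left(6 - 32\right) + 843\right) = 475 \left(\left(-19\right) \left(-26\right) + 843\right) = 475 \left(494 + 843\right) = 475 \cdot 1337 = 635075$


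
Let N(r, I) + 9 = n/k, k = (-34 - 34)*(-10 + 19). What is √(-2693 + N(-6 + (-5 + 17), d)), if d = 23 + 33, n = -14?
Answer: I*√28111370/102 ≈ 51.981*I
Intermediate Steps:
k = -612 (k = -68*9 = -612)
d = 56
N(r, I) = -2747/306 (N(r, I) = -9 - 14/(-612) = -9 - 14*(-1/612) = -9 + 7/306 = -2747/306)
√(-2693 + N(-6 + (-5 + 17), d)) = √(-2693 - 2747/306) = √(-826805/306) = I*√28111370/102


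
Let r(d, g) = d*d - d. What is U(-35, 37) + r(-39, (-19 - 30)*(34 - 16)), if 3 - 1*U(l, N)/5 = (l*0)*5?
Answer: 1575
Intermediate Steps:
r(d, g) = d² - d
U(l, N) = 15 (U(l, N) = 15 - 5*l*0*5 = 15 - 0*5 = 15 - 5*0 = 15 + 0 = 15)
U(-35, 37) + r(-39, (-19 - 30)*(34 - 16)) = 15 - 39*(-1 - 39) = 15 - 39*(-40) = 15 + 1560 = 1575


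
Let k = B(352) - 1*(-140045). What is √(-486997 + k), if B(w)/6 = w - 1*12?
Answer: 4*I*√21557 ≈ 587.29*I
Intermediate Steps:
B(w) = -72 + 6*w (B(w) = 6*(w - 1*12) = 6*(w - 12) = 6*(-12 + w) = -72 + 6*w)
k = 142085 (k = (-72 + 6*352) - 1*(-140045) = (-72 + 2112) + 140045 = 2040 + 140045 = 142085)
√(-486997 + k) = √(-486997 + 142085) = √(-344912) = 4*I*√21557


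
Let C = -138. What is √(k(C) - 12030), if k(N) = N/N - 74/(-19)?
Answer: I*√4341063/19 ≈ 109.66*I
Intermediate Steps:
k(N) = 93/19 (k(N) = 1 - 74*(-1/19) = 1 + 74/19 = 93/19)
√(k(C) - 12030) = √(93/19 - 12030) = √(-228477/19) = I*√4341063/19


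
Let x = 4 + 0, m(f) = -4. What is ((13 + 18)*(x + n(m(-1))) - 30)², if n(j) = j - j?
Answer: 8836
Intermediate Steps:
n(j) = 0
x = 4
((13 + 18)*(x + n(m(-1))) - 30)² = ((13 + 18)*(4 + 0) - 30)² = (31*4 - 30)² = (124 - 30)² = 94² = 8836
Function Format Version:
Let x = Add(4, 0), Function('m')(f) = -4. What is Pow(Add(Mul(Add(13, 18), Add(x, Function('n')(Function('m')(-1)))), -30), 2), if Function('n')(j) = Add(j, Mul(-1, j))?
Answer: 8836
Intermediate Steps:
Function('n')(j) = 0
x = 4
Pow(Add(Mul(Add(13, 18), Add(x, Function('n')(Function('m')(-1)))), -30), 2) = Pow(Add(Mul(Add(13, 18), Add(4, 0)), -30), 2) = Pow(Add(Mul(31, 4), -30), 2) = Pow(Add(124, -30), 2) = Pow(94, 2) = 8836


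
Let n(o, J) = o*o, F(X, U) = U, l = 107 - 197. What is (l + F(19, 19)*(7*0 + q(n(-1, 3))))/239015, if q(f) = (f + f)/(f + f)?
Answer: -71/239015 ≈ -0.00029705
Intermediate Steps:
l = -90
n(o, J) = o**2
q(f) = 1 (q(f) = (2*f)/((2*f)) = (2*f)*(1/(2*f)) = 1)
(l + F(19, 19)*(7*0 + q(n(-1, 3))))/239015 = (-90 + 19*(7*0 + 1))/239015 = (-90 + 19*(0 + 1))*(1/239015) = (-90 + 19*1)*(1/239015) = (-90 + 19)*(1/239015) = -71*1/239015 = -71/239015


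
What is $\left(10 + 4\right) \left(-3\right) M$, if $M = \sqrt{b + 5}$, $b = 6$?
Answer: $- 42 \sqrt{11} \approx -139.3$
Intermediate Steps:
$M = \sqrt{11}$ ($M = \sqrt{6 + 5} = \sqrt{11} \approx 3.3166$)
$\left(10 + 4\right) \left(-3\right) M = \left(10 + 4\right) \left(-3\right) \sqrt{11} = 14 \left(-3\right) \sqrt{11} = - 42 \sqrt{11}$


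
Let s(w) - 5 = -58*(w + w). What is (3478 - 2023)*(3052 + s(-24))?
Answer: 8498655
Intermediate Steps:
s(w) = 5 - 116*w (s(w) = 5 - 58*(w + w) = 5 - 116*w)
(3478 - 2023)*(3052 + s(-24)) = (3478 - 2023)*(3052 + (5 - 116*(-24))) = 1455*(3052 + (5 + 2784)) = 1455*(3052 + 2789) = 1455*5841 = 8498655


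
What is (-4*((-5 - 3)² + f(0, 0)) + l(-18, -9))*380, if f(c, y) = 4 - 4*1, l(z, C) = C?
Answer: -100700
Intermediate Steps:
f(c, y) = 0 (f(c, y) = 4 - 4 = 0)
(-4*((-5 - 3)² + f(0, 0)) + l(-18, -9))*380 = (-4*((-5 - 3)² + 0) - 9)*380 = (-4*((-8)² + 0) - 9)*380 = (-4*(64 + 0) - 9)*380 = (-4*64 - 9)*380 = (-256 - 9)*380 = -265*380 = -100700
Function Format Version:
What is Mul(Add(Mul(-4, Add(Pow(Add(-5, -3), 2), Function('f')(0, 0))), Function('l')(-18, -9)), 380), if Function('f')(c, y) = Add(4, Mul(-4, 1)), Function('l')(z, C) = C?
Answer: -100700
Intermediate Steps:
Function('f')(c, y) = 0 (Function('f')(c, y) = Add(4, -4) = 0)
Mul(Add(Mul(-4, Add(Pow(Add(-5, -3), 2), Function('f')(0, 0))), Function('l')(-18, -9)), 380) = Mul(Add(Mul(-4, Add(Pow(Add(-5, -3), 2), 0)), -9), 380) = Mul(Add(Mul(-4, Add(Pow(-8, 2), 0)), -9), 380) = Mul(Add(Mul(-4, Add(64, 0)), -9), 380) = Mul(Add(Mul(-4, 64), -9), 380) = Mul(Add(-256, -9), 380) = Mul(-265, 380) = -100700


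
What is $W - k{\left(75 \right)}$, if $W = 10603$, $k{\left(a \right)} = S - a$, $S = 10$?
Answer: $10668$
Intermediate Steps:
$k{\left(a \right)} = 10 - a$
$W - k{\left(75 \right)} = 10603 - \left(10 - 75\right) = 10603 - -65 = 10603 + 65 = 10668$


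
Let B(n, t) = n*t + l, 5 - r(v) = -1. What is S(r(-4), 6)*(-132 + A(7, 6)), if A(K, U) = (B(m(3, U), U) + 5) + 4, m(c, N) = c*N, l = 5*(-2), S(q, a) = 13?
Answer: -325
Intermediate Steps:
r(v) = 6 (r(v) = 5 - 1*(-1) = 5 + 1 = 6)
l = -10
m(c, N) = N*c
B(n, t) = -10 + n*t (B(n, t) = n*t - 10 = -10 + n*t)
A(K, U) = -1 + 3*U² (A(K, U) = ((-10 + (U*3)*U) + 5) + 4 = ((-10 + (3*U)*U) + 5) + 4 = ((-10 + 3*U²) + 5) + 4 = (-5 + 3*U²) + 4 = -1 + 3*U²)
S(r(-4), 6)*(-132 + A(7, 6)) = 13*(-132 + (-1 + 3*6²)) = 13*(-132 + (-1 + 3*36)) = 13*(-132 + (-1 + 108)) = 13*(-132 + 107) = 13*(-25) = -325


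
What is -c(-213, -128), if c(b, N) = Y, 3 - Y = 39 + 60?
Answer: 96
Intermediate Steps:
Y = -96 (Y = 3 - (39 + 60) = 3 - 1*99 = 3 - 99 = -96)
c(b, N) = -96
-c(-213, -128) = -1*(-96) = 96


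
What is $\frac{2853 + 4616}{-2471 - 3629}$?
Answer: $- \frac{7469}{6100} \approx -1.2244$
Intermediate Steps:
$\frac{2853 + 4616}{-2471 - 3629} = \frac{7469}{-6100} = 7469 \left(- \frac{1}{6100}\right) = - \frac{7469}{6100}$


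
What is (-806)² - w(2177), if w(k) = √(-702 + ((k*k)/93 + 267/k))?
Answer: 649636 - √2060124988263762/202461 ≈ 6.4941e+5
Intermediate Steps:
w(k) = √(-702 + 267/k + k²/93) (w(k) = √(-702 + (k²*(1/93) + 267/k)) = √(-702 + (k²/93 + 267/k)) = √(-702 + (267/k + k²/93)) = √(-702 + 267/k + k²/93))
(-806)² - w(2177) = (-806)² - √(-6071598 + 93*2177² + 2309283/2177)/93 = 649636 - √(-6071598 + 93*4739329 + 2309283*(1/2177))/93 = 649636 - √(-6071598 + 440757597 + 2309283/2177)/93 = 649636 - √(946313729106/2177)/93 = 649636 - √2060124988263762/2177/93 = 649636 - √2060124988263762/202461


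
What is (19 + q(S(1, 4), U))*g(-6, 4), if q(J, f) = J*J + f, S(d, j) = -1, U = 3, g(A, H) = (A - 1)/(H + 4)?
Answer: -161/8 ≈ -20.125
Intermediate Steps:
g(A, H) = (-1 + A)/(4 + H)
q(J, f) = f + J**2 (q(J, f) = J**2 + f = f + J**2)
(19 + q(S(1, 4), U))*g(-6, 4) = (19 + (3 + (-1)**2))*((-1 - 6)/(4 + 4)) = (19 + (3 + 1))*(-7/8) = (19 + 4)*((1/8)*(-7)) = 23*(-7/8) = -161/8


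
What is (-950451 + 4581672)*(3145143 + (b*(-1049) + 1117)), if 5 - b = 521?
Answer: 13390287211224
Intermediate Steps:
b = -516 (b = 5 - 1*521 = 5 - 521 = -516)
(-950451 + 4581672)*(3145143 + (b*(-1049) + 1117)) = (-950451 + 4581672)*(3145143 + (-516*(-1049) + 1117)) = 3631221*(3145143 + (541284 + 1117)) = 3631221*(3145143 + 542401) = 3631221*3687544 = 13390287211224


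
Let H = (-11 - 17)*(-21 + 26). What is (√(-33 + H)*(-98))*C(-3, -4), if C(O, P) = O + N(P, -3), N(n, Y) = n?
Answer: 686*I*√173 ≈ 9022.9*I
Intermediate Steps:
H = -140 (H = -28*5 = -140)
C(O, P) = O + P
(√(-33 + H)*(-98))*C(-3, -4) = (√(-33 - 140)*(-98))*(-3 - 4) = (√(-173)*(-98))*(-7) = ((I*√173)*(-98))*(-7) = -98*I*√173*(-7) = 686*I*√173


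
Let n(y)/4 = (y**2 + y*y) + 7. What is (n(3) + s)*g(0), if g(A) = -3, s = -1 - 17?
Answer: -246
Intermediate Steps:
n(y) = 28 + 8*y**2 (n(y) = 4*((y**2 + y*y) + 7) = 4*((y**2 + y**2) + 7) = 4*(2*y**2 + 7) = 4*(7 + 2*y**2) = 28 + 8*y**2)
s = -18
(n(3) + s)*g(0) = ((28 + 8*3**2) - 18)*(-3) = ((28 + 8*9) - 18)*(-3) = ((28 + 72) - 18)*(-3) = (100 - 18)*(-3) = 82*(-3) = -246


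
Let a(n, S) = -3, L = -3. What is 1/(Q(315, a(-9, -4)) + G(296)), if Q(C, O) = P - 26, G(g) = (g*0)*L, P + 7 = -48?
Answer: -1/81 ≈ -0.012346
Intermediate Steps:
P = -55 (P = -7 - 48 = -55)
G(g) = 0 (G(g) = (g*0)*(-3) = 0*(-3) = 0)
Q(C, O) = -81 (Q(C, O) = -55 - 26 = -81)
1/(Q(315, a(-9, -4)) + G(296)) = 1/(-81 + 0) = 1/(-81) = -1/81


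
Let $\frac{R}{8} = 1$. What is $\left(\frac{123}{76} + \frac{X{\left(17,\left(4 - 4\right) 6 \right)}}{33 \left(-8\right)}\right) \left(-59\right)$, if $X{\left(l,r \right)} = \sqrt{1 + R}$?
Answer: $- \frac{158533}{1672} \approx -94.816$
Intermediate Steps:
$R = 8$ ($R = 8 \cdot 1 = 8$)
$X{\left(l,r \right)} = 3$ ($X{\left(l,r \right)} = \sqrt{1 + 8} = \sqrt{9} = 3$)
$\left(\frac{123}{76} + \frac{X{\left(17,\left(4 - 4\right) 6 \right)}}{33 \left(-8\right)}\right) \left(-59\right) = \left(\frac{123}{76} + \frac{3}{33 \left(-8\right)}\right) \left(-59\right) = \left(123 \cdot \frac{1}{76} + \frac{3}{-264}\right) \left(-59\right) = \left(\frac{123}{76} + 3 \left(- \frac{1}{264}\right)\right) \left(-59\right) = \left(\frac{123}{76} - \frac{1}{88}\right) \left(-59\right) = \frac{2687}{1672} \left(-59\right) = - \frac{158533}{1672}$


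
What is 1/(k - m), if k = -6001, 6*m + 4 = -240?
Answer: -3/17881 ≈ -0.00016778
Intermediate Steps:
m = -122/3 (m = -⅔ + (⅙)*(-240) = -⅔ - 40 = -122/3 ≈ -40.667)
1/(k - m) = 1/(-6001 - 1*(-122/3)) = 1/(-6001 + 122/3) = 1/(-17881/3) = -3/17881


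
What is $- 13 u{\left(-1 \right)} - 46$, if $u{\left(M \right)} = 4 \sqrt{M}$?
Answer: $-46 - 52 i \approx -46.0 - 52.0 i$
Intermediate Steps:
$- 13 u{\left(-1 \right)} - 46 = - 13 \cdot 4 \sqrt{-1} - 46 = - 13 \cdot 4 i - 46 = - 52 i - 46 = -46 - 52 i$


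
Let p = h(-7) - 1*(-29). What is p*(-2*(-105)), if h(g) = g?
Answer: 4620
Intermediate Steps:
p = 22 (p = -7 - 1*(-29) = -7 + 29 = 22)
p*(-2*(-105)) = 22*(-2*(-105)) = 22*210 = 4620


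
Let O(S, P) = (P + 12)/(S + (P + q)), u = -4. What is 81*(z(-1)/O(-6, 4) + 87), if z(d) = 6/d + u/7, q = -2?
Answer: 100521/14 ≈ 7180.1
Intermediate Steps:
z(d) = -4/7 + 6/d (z(d) = 6/d - 4/7 = -4/7 + 6/d)
O(S, P) = (12 + P)/(-2 + P + S) (O(S, P) = (P + 12)/(S + (P - 2)) = (12 + P)/(S + (-2 + P)) = (12 + P)/(-2 + P + S))
81*(z(-1)/O(-6, 4) + 87) = 81*((-4/7 + 6/(-1))/(((12 + 4)/(-2 + 4 - 6))) + 87) = 81*((-4/7 + 6*(-1))/((16/(-4))) + 87) = 81*((-4/7 - 6)/((-1/4*16)) + 87) = 81*(-46/7/(-4) + 87) = 81*(-46/7*(-1/4) + 87) = 81*(23/14 + 87) = 81*(1241/14) = 100521/14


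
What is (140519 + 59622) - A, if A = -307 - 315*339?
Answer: 307233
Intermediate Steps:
A = -107092 (A = -307 - 106785 = -107092)
(140519 + 59622) - A = (140519 + 59622) - 1*(-107092) = 200141 + 107092 = 307233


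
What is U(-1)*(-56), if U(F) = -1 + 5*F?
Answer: 336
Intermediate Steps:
U(-1)*(-56) = (-1 + 5*(-1))*(-56) = (-1 - 5)*(-56) = -6*(-56) = 336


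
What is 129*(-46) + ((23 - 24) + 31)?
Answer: -5904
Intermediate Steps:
129*(-46) + ((23 - 24) + 31) = -5934 + (-1 + 31) = -5934 + 30 = -5904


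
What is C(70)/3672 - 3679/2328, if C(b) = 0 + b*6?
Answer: -174049/118728 ≈ -1.4659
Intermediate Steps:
C(b) = 6*b (C(b) = 0 + 6*b = 6*b)
C(70)/3672 - 3679/2328 = (6*70)/3672 - 3679/2328 = 420*(1/3672) - 3679*1/2328 = 35/306 - 3679/2328 = -174049/118728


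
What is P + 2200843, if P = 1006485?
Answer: 3207328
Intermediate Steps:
P + 2200843 = 1006485 + 2200843 = 3207328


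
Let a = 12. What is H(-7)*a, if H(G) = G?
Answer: -84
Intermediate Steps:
H(-7)*a = -7*12 = -84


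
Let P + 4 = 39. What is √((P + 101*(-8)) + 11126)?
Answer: √10353 ≈ 101.75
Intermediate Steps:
P = 35 (P = -4 + 39 = 35)
√((P + 101*(-8)) + 11126) = √((35 + 101*(-8)) + 11126) = √((35 - 808) + 11126) = √(-773 + 11126) = √10353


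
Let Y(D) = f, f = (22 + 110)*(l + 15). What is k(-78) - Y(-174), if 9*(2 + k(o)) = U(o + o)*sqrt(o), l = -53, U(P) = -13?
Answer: 5014 - 13*I*sqrt(78)/9 ≈ 5014.0 - 12.757*I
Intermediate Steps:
k(o) = -2 - 13*sqrt(o)/9 (k(o) = -2 + (-13*sqrt(o))/9 = -2 - 13*sqrt(o)/9)
f = -5016 (f = (22 + 110)*(-53 + 15) = 132*(-38) = -5016)
Y(D) = -5016
k(-78) - Y(-174) = (-2 - 13*I*sqrt(78)/9) - 1*(-5016) = (-2 - 13*I*sqrt(78)/9) + 5016 = 5014 - 13*I*sqrt(78)/9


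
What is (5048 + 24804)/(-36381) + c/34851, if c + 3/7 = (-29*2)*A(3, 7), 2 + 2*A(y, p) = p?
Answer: -813293358/986155513 ≈ -0.82471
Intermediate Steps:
A(y, p) = -1 + p/2
c = -1018/7 (c = -3/7 + (-29*2)*(-1 + (½)*7) = -3/7 - 58*(-1 + 7/2) = -3/7 - 58*5/2 = -3/7 - 145 = -1018/7 ≈ -145.43)
(5048 + 24804)/(-36381) + c/34851 = (5048 + 24804)/(-36381) - 1018/7/34851 = 29852*(-1/36381) - 1018/7*1/34851 = -29852/36381 - 1018/243957 = -813293358/986155513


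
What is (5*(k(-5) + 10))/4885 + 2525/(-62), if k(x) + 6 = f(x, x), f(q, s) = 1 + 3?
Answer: -2466429/60574 ≈ -40.718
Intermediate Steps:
f(q, s) = 4
k(x) = -2 (k(x) = -6 + 4 = -2)
(5*(k(-5) + 10))/4885 + 2525/(-62) = (5*(-2 + 10))/4885 + 2525/(-62) = (5*8)*(1/4885) + 2525*(-1/62) = 40*(1/4885) - 2525/62 = 8/977 - 2525/62 = -2466429/60574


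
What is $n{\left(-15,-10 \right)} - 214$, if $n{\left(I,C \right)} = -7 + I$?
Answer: $-236$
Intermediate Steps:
$n{\left(-15,-10 \right)} - 214 = \left(-7 - 15\right) - 214 = -22 - 214 = -236$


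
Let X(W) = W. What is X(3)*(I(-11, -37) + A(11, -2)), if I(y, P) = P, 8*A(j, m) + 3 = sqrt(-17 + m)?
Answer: -897/8 + 3*I*sqrt(19)/8 ≈ -112.13 + 1.6346*I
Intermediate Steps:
A(j, m) = -3/8 + sqrt(-17 + m)/8
X(3)*(I(-11, -37) + A(11, -2)) = 3*(-37 + (-3/8 + sqrt(-17 - 2)/8)) = 3*(-37 + (-3/8 + sqrt(-19)/8)) = 3*(-37 + (-3/8 + (I*sqrt(19))/8)) = 3*(-37 + (-3/8 + I*sqrt(19)/8)) = 3*(-299/8 + I*sqrt(19)/8) = -897/8 + 3*I*sqrt(19)/8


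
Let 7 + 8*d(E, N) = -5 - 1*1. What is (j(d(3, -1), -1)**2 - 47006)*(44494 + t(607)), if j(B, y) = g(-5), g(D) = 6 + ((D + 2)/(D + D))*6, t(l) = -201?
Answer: -51983549297/25 ≈ -2.0793e+9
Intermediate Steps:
d(E, N) = -13/8 (d(E, N) = -7/8 + (-5 - 1*1)/8 = -7/8 + (-5 - 1)/8 = -7/8 + (1/8)*(-6) = -7/8 - 3/4 = -13/8)
g(D) = 6 + 3*(2 + D)/D (g(D) = 6 + ((2 + D)/((2*D)))*6 = 6 + ((2 + D)*(1/(2*D)))*6 = 6 + ((2 + D)/(2*D))*6 = 6 + 3*(2 + D)/D)
j(B, y) = 39/5 (j(B, y) = 9 + 6/(-5) = 9 + 6*(-1/5) = 9 - 6/5 = 39/5)
(j(d(3, -1), -1)**2 - 47006)*(44494 + t(607)) = ((39/5)**2 - 47006)*(44494 - 201) = (1521/25 - 47006)*44293 = -1173629/25*44293 = -51983549297/25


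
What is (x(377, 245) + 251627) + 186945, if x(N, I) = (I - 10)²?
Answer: 493797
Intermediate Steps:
x(N, I) = (-10 + I)²
(x(377, 245) + 251627) + 186945 = ((-10 + 245)² + 251627) + 186945 = (235² + 251627) + 186945 = (55225 + 251627) + 186945 = 306852 + 186945 = 493797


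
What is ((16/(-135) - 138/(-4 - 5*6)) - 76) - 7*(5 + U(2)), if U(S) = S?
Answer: -277832/2295 ≈ -121.06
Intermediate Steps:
((16/(-135) - 138/(-4 - 5*6)) - 76) - 7*(5 + U(2)) = ((16/(-135) - 138/(-4 - 5*6)) - 76) - 7*(5 + 2) = ((16*(-1/135) - 138/(-4 - 30)) - 76) - 7*7 = ((-16/135 - 138/(-34)) - 76) - 49 = ((-16/135 - 138*(-1/34)) - 76) - 49 = ((-16/135 + 69/17) - 76) - 49 = (9043/2295 - 76) - 49 = -165377/2295 - 49 = -277832/2295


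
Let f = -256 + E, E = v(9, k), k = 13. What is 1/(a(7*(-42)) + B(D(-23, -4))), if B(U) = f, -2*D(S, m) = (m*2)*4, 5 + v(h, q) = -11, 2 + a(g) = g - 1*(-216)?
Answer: -1/352 ≈ -0.0028409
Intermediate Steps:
a(g) = 214 + g (a(g) = -2 + (g - 1*(-216)) = -2 + (g + 216) = -2 + (216 + g) = 214 + g)
v(h, q) = -16 (v(h, q) = -5 - 11 = -16)
D(S, m) = -4*m (D(S, m) = -m*2*4/2 = -2*m*4/2 = -4*m)
E = -16
f = -272 (f = -256 - 16 = -272)
B(U) = -272
1/(a(7*(-42)) + B(D(-23, -4))) = 1/((214 + 7*(-42)) - 272) = 1/((214 - 294) - 272) = 1/(-80 - 272) = 1/(-352) = -1/352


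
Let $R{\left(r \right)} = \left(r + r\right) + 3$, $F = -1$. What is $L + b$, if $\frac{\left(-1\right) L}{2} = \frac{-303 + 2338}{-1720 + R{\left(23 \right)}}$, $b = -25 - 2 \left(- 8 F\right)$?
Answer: $- \frac{64441}{1671} \approx -38.564$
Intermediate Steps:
$R{\left(r \right)} = 3 + 2 r$ ($R{\left(r \right)} = 2 r + 3 = 3 + 2 r$)
$b = -41$ ($b = -25 - 2 \left(\left(-8\right) \left(-1\right)\right) = -25 - 16 = -41$)
$L = \frac{4070}{1671}$ ($L = - 2 \frac{-303 + 2338}{-1720 + \left(3 + 2 \cdot 23\right)} = - 2 \frac{2035}{-1720 + \left(3 + 46\right)} = - 2 \frac{2035}{-1720 + 49} = - 2 \frac{2035}{-1671} = - 2 \cdot 2035 \left(- \frac{1}{1671}\right) = \left(-2\right) \left(- \frac{2035}{1671}\right) = \frac{4070}{1671} \approx 2.4357$)
$L + b = \frac{4070}{1671} - 41 = - \frac{64441}{1671}$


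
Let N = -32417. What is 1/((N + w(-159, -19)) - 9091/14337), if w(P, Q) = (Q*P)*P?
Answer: -14337/7351391863 ≈ -1.9502e-6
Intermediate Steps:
w(P, Q) = Q*P² (w(P, Q) = (P*Q)*P = Q*P²)
1/((N + w(-159, -19)) - 9091/14337) = 1/((-32417 - 19*(-159)²) - 9091/14337) = 1/((-32417 - 19*25281) - 9091*1/14337) = 1/((-32417 - 480339) - 9091/14337) = 1/(-512756 - 9091/14337) = 1/(-7351391863/14337) = -14337/7351391863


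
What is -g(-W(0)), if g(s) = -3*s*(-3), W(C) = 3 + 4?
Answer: 63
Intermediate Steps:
W(C) = 7
g(s) = 9*s
-g(-W(0)) = -9*(-1*7) = -9*(-7) = -1*(-63) = 63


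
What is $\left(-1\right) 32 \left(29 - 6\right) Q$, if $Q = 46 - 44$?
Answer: $-1472$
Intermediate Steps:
$Q = 2$
$\left(-1\right) 32 \left(29 - 6\right) Q = \left(-1\right) 32 \left(29 - 6\right) 2 = - 32 \left(29 - 6\right) 2 = \left(-32\right) 23 \cdot 2 = \left(-736\right) 2 = -1472$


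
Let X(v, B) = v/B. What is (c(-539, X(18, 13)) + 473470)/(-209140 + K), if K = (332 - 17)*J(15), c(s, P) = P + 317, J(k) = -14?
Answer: -6159249/2776150 ≈ -2.2186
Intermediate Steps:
c(s, P) = 317 + P
K = -4410 (K = (332 - 17)*(-14) = 315*(-14) = -4410)
(c(-539, X(18, 13)) + 473470)/(-209140 + K) = ((317 + 18/13) + 473470)/(-209140 - 4410) = ((317 + 18*(1/13)) + 473470)/(-213550) = ((317 + 18/13) + 473470)*(-1/213550) = (4139/13 + 473470)*(-1/213550) = (6159249/13)*(-1/213550) = -6159249/2776150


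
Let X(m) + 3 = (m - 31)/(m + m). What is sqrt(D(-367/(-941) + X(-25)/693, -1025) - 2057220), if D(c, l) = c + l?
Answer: I*sqrt(2431309251611275189)/1086855 ≈ 1434.7*I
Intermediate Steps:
X(m) = -3 + (-31 + m)/(2*m) (X(m) = -3 + (m - 31)/(m + m) = -3 + (-31 + m)/((2*m)) = -3 + (-31 + m)*(1/(2*m)) = -3 + (-31 + m)/(2*m))
sqrt(D(-367/(-941) + X(-25)/693, -1025) - 2057220) = sqrt(((-367/(-941) + ((1/2)*(-31 - 5*(-25))/(-25))/693) - 1025) - 2057220) = sqrt(((-367*(-1/941) + ((1/2)*(-1/25)*(-31 + 125))*(1/693)) - 1025) - 2057220) = sqrt(((367/941 + ((1/2)*(-1/25)*94)*(1/693)) - 1025) - 2057220) = sqrt(((367/941 - 47/25*1/693) - 1025) - 2057220) = sqrt(((367/941 - 47/17325) - 1025) - 2057220) = sqrt((6314048/16302825 - 1025) - 2057220) = sqrt(-16704081577/16302825 - 2057220) = sqrt(-33555201728077/16302825) = I*sqrt(2431309251611275189)/1086855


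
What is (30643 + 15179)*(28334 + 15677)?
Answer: 2016672042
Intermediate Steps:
(30643 + 15179)*(28334 + 15677) = 45822*44011 = 2016672042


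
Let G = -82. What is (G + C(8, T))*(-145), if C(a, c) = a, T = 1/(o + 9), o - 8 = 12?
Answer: 10730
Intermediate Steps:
o = 20 (o = 8 + 12 = 20)
T = 1/29 (T = 1/(20 + 9) = 1/29 ≈ 0.034483)
(G + C(8, T))*(-145) = (-82 + 8)*(-145) = -74*(-145) = 10730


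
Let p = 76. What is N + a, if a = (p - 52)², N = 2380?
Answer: 2956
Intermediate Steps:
a = 576 (a = (76 - 52)² = 24² = 576)
N + a = 2380 + 576 = 2956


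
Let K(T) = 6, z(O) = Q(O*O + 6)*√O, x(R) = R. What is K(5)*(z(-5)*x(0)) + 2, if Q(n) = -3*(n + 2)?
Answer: 2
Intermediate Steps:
Q(n) = -6 - 3*n (Q(n) = -3*(2 + n) = -6 - 3*n)
z(O) = √O*(-24 - 3*O²) (z(O) = (-6 - 3*(O*O + 6))*√O = (-6 - 3*(O² + 6))*√O = (-6 - 3*(6 + O²))*√O = (-6 + (-18 - 3*O²))*√O = (-24 - 3*O²)*√O = √O*(-24 - 3*O²))
K(5)*(z(-5)*x(0)) + 2 = 6*((3*√(-5)*(-8 - 1*(-5)²))*0) + 2 = 6*((3*(I*√5)*(-8 - 1*25))*0) + 2 = 6*((3*(I*√5)*(-8 - 25))*0) + 2 = 6*((3*(I*√5)*(-33))*0) + 2 = 6*(-99*I*√5*0) + 2 = 6*0 + 2 = 0 + 2 = 2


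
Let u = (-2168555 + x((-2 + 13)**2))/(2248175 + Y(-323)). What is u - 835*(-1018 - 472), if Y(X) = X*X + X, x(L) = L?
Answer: 2926463822716/2352181 ≈ 1.2441e+6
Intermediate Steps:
Y(X) = X + X**2 (Y(X) = X**2 + X = X + X**2)
u = -2168434/2352181 (u = (-2168555 + (-2 + 13)**2)/(2248175 - 323*(1 - 323)) = (-2168555 + 11**2)/(2248175 - 323*(-322)) = (-2168555 + 121)/(2248175 + 104006) = -2168434/2352181 ≈ -0.92188)
u - 835*(-1018 - 472) = -2168434/2352181 - 835*(-1018 - 472) = -2168434/2352181 - 835*(-1490) = -2168434/2352181 + 1244150 = 2926463822716/2352181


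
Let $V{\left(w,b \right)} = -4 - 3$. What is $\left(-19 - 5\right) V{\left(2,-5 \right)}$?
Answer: $168$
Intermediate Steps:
$V{\left(w,b \right)} = -7$
$\left(-19 - 5\right) V{\left(2,-5 \right)} = \left(-19 - 5\right) \left(-7\right) = \left(-24\right) \left(-7\right) = 168$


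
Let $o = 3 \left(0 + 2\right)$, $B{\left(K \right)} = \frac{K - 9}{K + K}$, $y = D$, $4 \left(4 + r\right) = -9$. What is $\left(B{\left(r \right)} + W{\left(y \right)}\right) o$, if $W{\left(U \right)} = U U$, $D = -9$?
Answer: $\frac{12333}{25} \approx 493.32$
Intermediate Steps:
$r = - \frac{25}{4}$ ($r = -4 + \frac{1}{4} \left(-9\right) = -4 - \frac{9}{4} = - \frac{25}{4} \approx -6.25$)
$y = -9$
$W{\left(U \right)} = U^{2}$
$B{\left(K \right)} = \frac{-9 + K}{2 K}$
$o = 6$ ($o = 3 \cdot 2 = 6$)
$\left(B{\left(r \right)} + W{\left(y \right)}\right) o = \left(\frac{-9 - \frac{25}{4}}{2 \left(- \frac{25}{4}\right)} + \left(-9\right)^{2}\right) 6 = \left(\frac{1}{2} \left(- \frac{4}{25}\right) \left(- \frac{61}{4}\right) + 81\right) 6 = \left(\frac{61}{50} + 81\right) 6 = \frac{4111}{50} \cdot 6 = \frac{12333}{25}$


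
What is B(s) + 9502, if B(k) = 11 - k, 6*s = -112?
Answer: 28595/3 ≈ 9531.7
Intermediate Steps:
s = -56/3 (s = (1/6)*(-112) = -56/3 ≈ -18.667)
B(s) + 9502 = (11 - 1*(-56/3)) + 9502 = (11 + 56/3) + 9502 = 89/3 + 9502 = 28595/3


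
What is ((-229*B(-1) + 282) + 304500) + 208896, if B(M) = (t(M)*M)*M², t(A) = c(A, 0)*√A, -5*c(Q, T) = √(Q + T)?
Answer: 2568619/5 ≈ 5.1372e+5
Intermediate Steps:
c(Q, T) = -√(Q + T)/5
t(A) = -A/5 (t(A) = (-√(A + 0)/5)*√A = (-√A/5)*√A = -A/5)
B(M) = -M⁴/5 (B(M) = ((-M/5)*M)*M² = (-M²/5)*M² = -M⁴/5)
((-229*B(-1) + 282) + 304500) + 208896 = ((-(-229)*(-1)⁴/5 + 282) + 304500) + 208896 = ((-(-229)/5 + 282) + 304500) + 208896 = ((-229*(-⅕) + 282) + 304500) + 208896 = ((229/5 + 282) + 304500) + 208896 = (1639/5 + 304500) + 208896 = 1524139/5 + 208896 = 2568619/5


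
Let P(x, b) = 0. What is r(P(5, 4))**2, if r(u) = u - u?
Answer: 0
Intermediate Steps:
r(u) = 0
r(P(5, 4))**2 = 0**2 = 0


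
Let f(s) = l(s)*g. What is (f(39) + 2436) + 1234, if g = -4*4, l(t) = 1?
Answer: 3654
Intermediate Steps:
g = -16
f(s) = -16 (f(s) = 1*(-16) = -16)
(f(39) + 2436) + 1234 = (-16 + 2436) + 1234 = 2420 + 1234 = 3654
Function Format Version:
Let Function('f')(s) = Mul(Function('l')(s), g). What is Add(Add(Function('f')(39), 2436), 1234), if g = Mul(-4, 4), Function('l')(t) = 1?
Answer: 3654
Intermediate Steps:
g = -16
Function('f')(s) = -16 (Function('f')(s) = Mul(1, -16) = -16)
Add(Add(Function('f')(39), 2436), 1234) = Add(Add(-16, 2436), 1234) = Add(2420, 1234) = 3654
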